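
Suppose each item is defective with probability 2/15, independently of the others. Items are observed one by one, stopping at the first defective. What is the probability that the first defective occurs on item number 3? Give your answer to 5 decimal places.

0.10015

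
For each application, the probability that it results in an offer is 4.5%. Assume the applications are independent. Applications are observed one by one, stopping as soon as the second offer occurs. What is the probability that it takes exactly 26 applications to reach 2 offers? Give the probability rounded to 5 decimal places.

Y = trial on which the second success occurs; negative binomial, r=2, p=0.045.
P(Y=26) = C(25,1) · p^2 · (1−p)^24
= 25 · 0.002025 · 0.33119 = 0.0167666

0.01677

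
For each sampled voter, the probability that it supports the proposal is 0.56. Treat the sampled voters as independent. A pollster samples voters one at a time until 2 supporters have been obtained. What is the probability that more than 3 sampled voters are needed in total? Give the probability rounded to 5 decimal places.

0.41043

Needing more than 3 sampled voters ⇔ fewer than 2 successes in the first 3. With X ~ Binomial(3, 0.56), P(Y > 3) = P(X ≤ 1).
  k=0: C(3,0)·0.56^0·0.44^3 = 0.0851840
  k=1: C(3,1)·0.56^1·0.44^2 = 0.3252480
P(X ≤ 1) = 0.4104320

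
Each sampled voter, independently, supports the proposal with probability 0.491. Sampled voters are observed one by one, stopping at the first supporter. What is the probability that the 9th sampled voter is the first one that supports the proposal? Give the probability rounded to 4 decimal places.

0.0022

Geometric (trials to first success), p = 0.491.
P(Y = 9) = (1−p)^8 · p = 0.0045055 · 0.491 = 0.002212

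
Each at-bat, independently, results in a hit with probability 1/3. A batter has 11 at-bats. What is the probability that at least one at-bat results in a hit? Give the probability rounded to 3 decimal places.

P(at least one) = 1 − P(none) = 1 − (1 − 0.333333)^11
= 1 − 0.01156 = 0.98844

0.988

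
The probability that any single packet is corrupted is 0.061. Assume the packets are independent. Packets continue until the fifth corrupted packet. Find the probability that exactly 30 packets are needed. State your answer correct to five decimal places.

0.00416

Y = trial on which the fifth success occurs; negative binomial, r=5, p=0.061.
P(Y=30) = C(29,4) · p^5 · (1−p)^25
= 23751 · 8.446e-07 · 0.20732 = 0.0041588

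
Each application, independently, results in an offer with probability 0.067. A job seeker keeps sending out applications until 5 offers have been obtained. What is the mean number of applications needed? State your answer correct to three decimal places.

Y = total applications until the fifth success; negative binomial with r=5, p=0.067.
E[Y] = r / p = 5 / 0.067 = 74.62687

74.627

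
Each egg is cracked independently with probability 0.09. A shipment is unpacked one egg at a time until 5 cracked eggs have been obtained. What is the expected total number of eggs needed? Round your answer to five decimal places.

55.55556

Y = total eggs until the fifth success; negative binomial with r=5, p=0.09.
E[Y] = r / p = 5 / 0.09 = 55.5555556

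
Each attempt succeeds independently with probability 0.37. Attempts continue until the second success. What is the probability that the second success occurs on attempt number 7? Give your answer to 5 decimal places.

0.08152

Y = trial on which the second success occurs; negative binomial, r=2, p=0.37.
P(Y=7) = C(6,1) · p^2 · (1−p)^5
= 6 · 0.1369 · 0.099244 = 0.0815187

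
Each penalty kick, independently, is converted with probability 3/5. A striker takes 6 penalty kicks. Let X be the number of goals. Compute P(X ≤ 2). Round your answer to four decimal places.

0.1792

X ~ Binomial(6, 0.60); P(X ≤ 2) = Σ C(6,k) p^k (1−p)^(6−k) over k:
  k=0: C(6,0)·0.60^0·0.40^6 = 0.004096
  k=1: C(6,1)·0.60^1·0.40^5 = 0.036864
  k=2: C(6,2)·0.60^2·0.40^4 = 0.138240
Total = 0.179200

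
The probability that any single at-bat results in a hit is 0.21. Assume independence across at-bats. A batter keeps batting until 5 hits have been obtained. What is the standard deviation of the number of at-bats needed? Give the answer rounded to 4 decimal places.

Y = total at-bats until the fifth success; negative binomial with r=5, p=0.21.
SD(Y) = √[r(1−p)/p²] = √(89.569161) = 9.464099

9.4641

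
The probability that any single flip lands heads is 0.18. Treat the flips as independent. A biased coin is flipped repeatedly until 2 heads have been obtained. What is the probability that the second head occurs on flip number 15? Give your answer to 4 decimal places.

0.0344

Y = trial on which the second success occurs; negative binomial, r=2, p=0.18.
P(Y=15) = C(14,1) · p^2 · (1−p)^13
= 14 · 0.0324 · 0.075784 = 0.034376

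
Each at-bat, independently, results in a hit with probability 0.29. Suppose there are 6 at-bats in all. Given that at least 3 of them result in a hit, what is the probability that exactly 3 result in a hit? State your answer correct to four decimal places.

0.7354

X ~ Binomial(6, 0.29). Want P(X=3 | X≥3) = P(X=3) / P(X≥3).
P(X=3) = C(6,3)·0.29^3·0.71^3 = 0.174582
P(X≥3) = 1 − 0.128100 − 0.313936 − 0.320568 = 0.237395
Ratio = 0.174582 / 0.237395 = 0.735405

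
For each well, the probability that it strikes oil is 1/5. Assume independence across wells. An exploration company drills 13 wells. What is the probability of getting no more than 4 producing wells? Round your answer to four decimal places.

0.9009

X ~ Binomial(13, 0.20); P(X ≤ 4) = Σ C(13,k) p^k (1−p)^(13−k) over k:
  k=0: C(13,0)·0.20^0·0.80^13 = 0.054976
  k=1: C(13,1)·0.20^1·0.80^12 = 0.178671
  k=2: C(13,2)·0.20^2·0.80^11 = 0.268006
  k=3: C(13,3)·0.20^3·0.80^10 = 0.245672
  k=4: C(13,4)·0.20^4·0.80^9 = 0.153545
Total = 0.900869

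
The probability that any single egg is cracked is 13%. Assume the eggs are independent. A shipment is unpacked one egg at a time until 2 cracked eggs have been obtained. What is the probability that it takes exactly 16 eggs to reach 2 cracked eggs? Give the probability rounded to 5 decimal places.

0.03608

Y = trial on which the second success occurs; negative binomial, r=2, p=0.13.
P(Y=16) = C(15,1) · p^2 · (1−p)^14
= 15 · 0.0169 · 0.14232 = 0.0360784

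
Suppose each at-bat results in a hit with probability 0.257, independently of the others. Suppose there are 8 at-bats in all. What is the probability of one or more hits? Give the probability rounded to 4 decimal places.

0.9071

P(at least one) = 1 − P(none) = 1 − (1 − 0.257)^8
= 1 − 0.092877 = 0.907123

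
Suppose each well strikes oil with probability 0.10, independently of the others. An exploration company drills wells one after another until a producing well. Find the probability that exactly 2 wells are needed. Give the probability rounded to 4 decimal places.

Geometric (trials to first success), p = 0.10.
P(Y = 2) = (1−p)^1 · p = 0.9 · 0.10 = 0.090000

0.0900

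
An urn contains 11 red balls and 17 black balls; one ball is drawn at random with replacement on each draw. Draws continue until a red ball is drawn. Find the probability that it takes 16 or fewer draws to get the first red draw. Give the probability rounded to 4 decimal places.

0.9997

Y = number of draws to the first success; geometric, p = 0.392857.
P(Y ≤ 16) = 1 − (1−p)^16 = 1 − 0.000341 = 0.999659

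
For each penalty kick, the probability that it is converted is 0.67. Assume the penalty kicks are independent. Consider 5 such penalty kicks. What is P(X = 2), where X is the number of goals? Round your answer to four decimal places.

X ~ Binomial(n=5, p=0.67).
P(X=2) = C(5,2) · p^2 · (1−p)^3
= 10 · 0.4489 · 0.035937 = 0.161321

0.1613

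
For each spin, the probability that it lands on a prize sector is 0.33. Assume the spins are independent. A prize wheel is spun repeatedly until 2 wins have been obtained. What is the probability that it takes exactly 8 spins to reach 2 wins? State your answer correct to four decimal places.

0.0690

Y = trial on which the second success occurs; negative binomial, r=2, p=0.33.
P(Y=8) = C(7,1) · p^2 · (1−p)^6
= 7 · 0.1089 · 0.090458 = 0.068956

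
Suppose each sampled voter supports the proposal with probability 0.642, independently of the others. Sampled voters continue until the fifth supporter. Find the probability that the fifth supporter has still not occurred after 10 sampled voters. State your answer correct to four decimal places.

0.1047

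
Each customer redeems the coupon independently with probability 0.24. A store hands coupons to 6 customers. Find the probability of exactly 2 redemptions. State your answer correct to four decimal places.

X ~ Binomial(n=6, p=0.24).
P(X=2) = C(6,2) · p^2 · (1−p)^4
= 15 · 0.0576 · 0.33362 = 0.288249

0.2882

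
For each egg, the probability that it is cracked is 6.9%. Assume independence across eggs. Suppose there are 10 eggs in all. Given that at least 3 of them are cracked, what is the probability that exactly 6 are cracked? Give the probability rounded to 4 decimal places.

X ~ Binomial(10, 0.069). Want P(X=6 | X≥3) = P(X=6) / P(X≥3).
P(X=6) = C(10,6)·0.069^6·0.931^4 = 0.000017
P(X≥3) = 1 − 0.489212 − 0.362574 − 0.120923 = 0.027292
Ratio = 0.000017 / 0.027292 = 0.000624

0.0006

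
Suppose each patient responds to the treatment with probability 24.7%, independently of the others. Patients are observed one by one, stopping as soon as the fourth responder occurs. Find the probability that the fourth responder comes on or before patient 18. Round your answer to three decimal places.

0.684

Finishing within 18 patients ⇔ at least 4 successes in the first 18. With X ~ Binomial(18, 0.247), P(Y ≤ 18) = 1 − P(X ≤ 3).
  k=0: C(18,0)·0.247^0·0.753^18 = 0.00606
  k=1: C(18,1)·0.247^1·0.753^17 = 0.03577
  k=2: C(18,2)·0.247^2·0.753^16 = 0.09973
  k=3: C(18,3)·0.247^3·0.753^15 = 0.17446
1 − 0.31601 = 0.68399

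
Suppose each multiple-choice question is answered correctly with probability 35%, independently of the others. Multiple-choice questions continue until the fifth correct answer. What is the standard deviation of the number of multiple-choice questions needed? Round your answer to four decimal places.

Y = total multiple-choice questions until the fifth success; negative binomial with r=5, p=0.35.
SD(Y) = √[r(1−p)/p²] = √(26.530612) = 5.150788

5.1508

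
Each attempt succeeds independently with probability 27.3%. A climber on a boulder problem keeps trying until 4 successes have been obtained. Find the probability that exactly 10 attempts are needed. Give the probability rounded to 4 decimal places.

0.0689

Y = trial on which the fourth success occurs; negative binomial, r=4, p=0.273.
P(Y=10) = C(9,3) · p^4 · (1−p)^6
= 84 · 0.0055546 · 0.14764 = 0.068887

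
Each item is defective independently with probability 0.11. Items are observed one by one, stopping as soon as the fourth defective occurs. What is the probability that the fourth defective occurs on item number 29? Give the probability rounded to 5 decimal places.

Y = trial on which the fourth success occurs; negative binomial, r=4, p=0.11.
P(Y=29) = C(28,3) · p^4 · (1−p)^25
= 3276 · 0.00014641 · 0.054294 = 0.0260414

0.02604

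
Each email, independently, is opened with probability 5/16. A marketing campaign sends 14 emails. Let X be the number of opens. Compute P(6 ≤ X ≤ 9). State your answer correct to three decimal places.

0.250

X ~ Binomial(14, 0.3125); P(6 ≤ X ≤ 9) = Σ C(14,k) p^k (1−p)^(14−k) over k:
  k=6: C(14,6)·0.3125^6·0.6875^8 = 0.13958
  k=7: C(14,7)·0.3125^7·0.6875^7 = 0.07251
  k=8: C(14,8)·0.3125^8·0.6875^6 = 0.02884
  k=9: C(14,9)·0.3125^9·0.6875^5 = 0.00874
Total = 0.24967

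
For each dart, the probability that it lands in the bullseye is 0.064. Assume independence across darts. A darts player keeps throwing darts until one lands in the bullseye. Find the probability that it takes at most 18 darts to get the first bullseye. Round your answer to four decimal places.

0.6959

Y = number of darts to the first success; geometric, p = 0.064.
P(Y ≤ 18) = 1 − (1−p)^18 = 1 − 0.304064 = 0.695936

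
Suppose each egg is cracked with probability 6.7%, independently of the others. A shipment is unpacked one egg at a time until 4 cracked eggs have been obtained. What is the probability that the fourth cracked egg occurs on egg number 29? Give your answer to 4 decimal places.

Y = trial on which the fourth success occurs; negative binomial, r=4, p=0.067.
P(Y=29) = C(28,3) · p^4 · (1−p)^25
= 3276 · 2.0151e-05 · 0.17662 = 0.011660

0.0117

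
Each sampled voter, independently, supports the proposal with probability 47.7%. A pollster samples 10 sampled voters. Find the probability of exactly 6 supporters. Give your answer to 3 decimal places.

0.185

X ~ Binomial(n=10, p=0.477).
P(X=6) = C(10,6) · p^6 · (1−p)^4
= 210 · 0.011779 · 0.074818 = 0.18507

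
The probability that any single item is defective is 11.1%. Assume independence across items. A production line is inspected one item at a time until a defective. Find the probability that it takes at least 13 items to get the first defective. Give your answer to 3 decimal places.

Y = number of items to the first success; geometric, p = 0.111.
P(Y > 12) = P(first 12 all fail) = (1−p)^12 = 0.24368

0.244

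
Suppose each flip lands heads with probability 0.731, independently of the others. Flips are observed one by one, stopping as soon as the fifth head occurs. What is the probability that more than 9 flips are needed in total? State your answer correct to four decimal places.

0.0653

Needing more than 9 flips ⇔ fewer than 5 successes in the first 9. With X ~ Binomial(9, 0.731), P(Y > 9) = P(X ≤ 4).
  k=0: C(9,0)·0.731^0·0.269^9 = 0.000007
  k=1: C(9,1)·0.731^1·0.269^8 = 0.000180
  k=2: C(9,2)·0.731^2·0.269^7 = 0.001961
  k=3: C(9,3)·0.731^3·0.269^6 = 0.012432
  k=4: C(9,4)·0.731^4·0.269^5 = 0.050676
P(X ≤ 4) = 0.065256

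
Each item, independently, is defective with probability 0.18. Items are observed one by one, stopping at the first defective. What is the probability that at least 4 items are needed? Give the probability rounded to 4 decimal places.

0.5514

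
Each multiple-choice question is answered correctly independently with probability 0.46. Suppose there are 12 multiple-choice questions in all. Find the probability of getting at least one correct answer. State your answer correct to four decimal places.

0.9994

P(at least one) = 1 − P(none) = 1 − (1 − 0.46)^12
= 1 − 0.000615 = 0.999385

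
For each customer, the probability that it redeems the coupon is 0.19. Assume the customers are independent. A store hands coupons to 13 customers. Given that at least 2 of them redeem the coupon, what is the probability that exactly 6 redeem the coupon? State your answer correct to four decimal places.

0.0250

X ~ Binomial(13, 0.19). Want P(X=6 | X≥2) = P(X=6) / P(X≥2).
P(X=6) = C(13,6)·0.19^6·0.81^7 = 0.018469
P(X≥2) = 1 − 0.064611 − 0.197023 = 0.738366
Ratio = 0.018469 / 0.738366 = 0.025013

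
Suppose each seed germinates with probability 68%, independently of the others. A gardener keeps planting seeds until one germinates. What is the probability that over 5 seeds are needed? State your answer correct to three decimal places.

Y = number of seeds to the first success; geometric, p = 0.68.
P(Y > 5) = P(first 5 all fail) = (1−p)^5 = 0.00336

0.003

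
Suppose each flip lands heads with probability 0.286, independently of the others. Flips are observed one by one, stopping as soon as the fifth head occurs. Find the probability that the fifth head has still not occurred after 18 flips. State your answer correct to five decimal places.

0.38138

Needing more than 18 flips ⇔ fewer than 5 successes in the first 18. With X ~ Binomial(18, 0.286), P(Y > 18) = P(X ≤ 4).
  k=0: C(18,0)·0.286^0·0.714^18 = 0.0023258
  k=1: C(18,1)·0.286^1·0.714^17 = 0.0167690
  k=2: C(18,2)·0.286^2·0.714^16 = 0.0570946
  k=3: C(18,3)·0.286^3·0.714^15 = 0.1219724
  k=4: C(18,4)·0.286^4·0.714^14 = 0.1832148
P(X ≤ 4) = 0.3813765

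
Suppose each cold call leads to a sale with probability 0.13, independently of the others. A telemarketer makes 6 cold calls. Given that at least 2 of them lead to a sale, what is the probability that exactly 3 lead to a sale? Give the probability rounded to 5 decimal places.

0.16292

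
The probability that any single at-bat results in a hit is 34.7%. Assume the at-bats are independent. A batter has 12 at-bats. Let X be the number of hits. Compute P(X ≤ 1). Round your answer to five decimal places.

0.04434

X ~ Binomial(12, 0.347); P(X ≤ 1) = Σ C(12,k) p^k (1−p)^(12−k) over k:
  k=0: C(12,0)·0.347^0·0.653^12 = 0.0060112
  k=1: C(12,1)·0.347^1·0.653^11 = 0.0383315
Total = 0.0443426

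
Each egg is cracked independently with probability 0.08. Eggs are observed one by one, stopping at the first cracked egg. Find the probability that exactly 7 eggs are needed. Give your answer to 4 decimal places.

0.0485

Geometric (trials to first success), p = 0.08.
P(Y = 7) = (1−p)^6 · p = 0.60636 · 0.08 = 0.048508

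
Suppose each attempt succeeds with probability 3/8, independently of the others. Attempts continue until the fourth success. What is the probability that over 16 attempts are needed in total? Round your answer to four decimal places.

0.0947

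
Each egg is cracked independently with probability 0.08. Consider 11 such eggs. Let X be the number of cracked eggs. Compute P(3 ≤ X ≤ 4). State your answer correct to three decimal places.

0.051

X ~ Binomial(11, 0.08); P(3 ≤ X ≤ 4) = Σ C(11,k) p^k (1−p)^(11−k) over k:
  k=3: C(11,3)·0.08^3·0.92^8 = 0.04336
  k=4: C(11,4)·0.08^4·0.92^7 = 0.00754
Total = 0.05090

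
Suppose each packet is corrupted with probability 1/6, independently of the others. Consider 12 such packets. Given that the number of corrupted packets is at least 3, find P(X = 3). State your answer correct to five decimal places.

0.61194

X ~ Binomial(12, 0.166667). Want P(X=3 | X≥3) = P(X=3) / P(X≥3).
P(X=3) = C(12,3)·0.166667^3·0.833333^9 = 0.1973957
P(X≥3) = 1 − 0.1121567 − 0.2691760 − 0.2960936 = 0.3225738
Ratio = 0.1973957 / 0.3225738 = 0.6119397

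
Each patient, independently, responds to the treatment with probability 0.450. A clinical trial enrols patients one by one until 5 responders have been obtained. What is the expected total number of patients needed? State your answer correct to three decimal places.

Y = total patients until the fifth success; negative binomial with r=5, p=0.45.
E[Y] = r / p = 5 / 0.45 = 11.11111

11.111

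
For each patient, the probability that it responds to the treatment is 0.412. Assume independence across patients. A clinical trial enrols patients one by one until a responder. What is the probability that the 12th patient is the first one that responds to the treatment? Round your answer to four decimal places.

0.0012

Geometric (trials to first success), p = 0.412.
P(Y = 12) = (1−p)^11 · p = 0.002905 · 0.412 = 0.001197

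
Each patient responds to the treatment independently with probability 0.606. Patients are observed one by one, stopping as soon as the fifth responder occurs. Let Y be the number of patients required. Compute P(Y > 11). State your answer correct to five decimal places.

0.09218

Needing more than 11 patients ⇔ fewer than 5 successes in the first 11. With X ~ Binomial(11, 0.606), P(Y > 11) = P(X ≤ 4).
  k=0: C(11,0)·0.606^0·0.394^11 = 0.0000355
  k=1: C(11,1)·0.606^1·0.394^10 = 0.0006009
  k=2: C(11,2)·0.606^2·0.394^9 = 0.0046214
  k=3: C(11,3)·0.606^3·0.394^8 = 0.0213241
  k=4: C(11,4)·0.606^4·0.394^7 = 0.0655961
P(X ≤ 4) = 0.0921781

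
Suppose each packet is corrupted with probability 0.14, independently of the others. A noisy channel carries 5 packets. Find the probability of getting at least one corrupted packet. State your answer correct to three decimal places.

P(at least one) = 1 − P(none) = 1 − (1 − 0.14)^5
= 1 − 0.47043 = 0.52957

0.530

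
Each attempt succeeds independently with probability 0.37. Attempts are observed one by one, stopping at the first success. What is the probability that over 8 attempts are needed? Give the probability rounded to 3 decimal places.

0.025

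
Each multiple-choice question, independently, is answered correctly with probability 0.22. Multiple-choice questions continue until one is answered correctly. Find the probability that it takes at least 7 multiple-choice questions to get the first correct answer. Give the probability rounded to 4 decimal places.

Y = number of multiple-choice questions to the first success; geometric, p = 0.22.
P(Y > 6) = P(first 6 all fail) = (1−p)^6 = 0.225200

0.2252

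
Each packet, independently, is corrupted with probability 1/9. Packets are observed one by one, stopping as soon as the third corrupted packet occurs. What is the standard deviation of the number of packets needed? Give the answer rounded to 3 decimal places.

Y = total packets until the third success; negative binomial with r=3, p=0.111111.
SD(Y) = √[r(1−p)/p²] = √(216.00000) = 14.69694

14.697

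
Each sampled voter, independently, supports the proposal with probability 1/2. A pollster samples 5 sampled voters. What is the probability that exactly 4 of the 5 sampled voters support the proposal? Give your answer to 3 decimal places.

X ~ Binomial(n=5, p=0.50).
P(X=4) = C(5,4) · p^4 · (1−p)^1
= 5 · 0.0625 · 0.5 = 0.15625

0.156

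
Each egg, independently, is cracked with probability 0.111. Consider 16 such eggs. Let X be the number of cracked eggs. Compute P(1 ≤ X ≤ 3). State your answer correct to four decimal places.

X ~ Binomial(16, 0.111); P(1 ≤ X ≤ 3) = Σ C(16,k) p^k (1−p)^(16−k) over k:
  k=1: C(16,1)·0.111^1·0.889^15 = 0.304067
  k=2: C(16,2)·0.111^2·0.889^14 = 0.284742
  k=3: C(16,3)·0.111^3·0.889^13 = 0.165913
Total = 0.754722

0.7547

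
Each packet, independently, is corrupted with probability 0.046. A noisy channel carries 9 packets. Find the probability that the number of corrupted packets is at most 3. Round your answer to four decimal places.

X ~ Binomial(9, 0.046); P(X ≤ 3) = Σ C(9,k) p^k (1−p)^(9−k) over k:
  k=0: C(9,0)·0.046^0·0.954^9 = 0.654539
  k=1: C(9,1)·0.046^1·0.954^8 = 0.284045
  k=2: C(9,2)·0.046^2·0.954^7 = 0.054784
  k=3: C(9,3)·0.046^3·0.954^6 = 0.006164
Total = 0.999532

0.9995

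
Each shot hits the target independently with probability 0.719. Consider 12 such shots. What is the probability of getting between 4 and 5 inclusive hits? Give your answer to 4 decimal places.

X ~ Binomial(12, 0.719); P(4 ≤ X ≤ 5) = Σ C(12,k) p^k (1−p)^(12−k) over k:
  k=4: C(12,4)·0.719^4·0.281^8 = 0.005142
  k=5: C(12,5)·0.719^5·0.281^7 = 0.021053
Total = 0.026195

0.0262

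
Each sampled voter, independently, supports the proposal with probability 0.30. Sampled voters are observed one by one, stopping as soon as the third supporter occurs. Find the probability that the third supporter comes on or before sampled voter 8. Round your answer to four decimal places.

Finishing within 8 sampled voters ⇔ at least 3 successes in the first 8. With X ~ Binomial(8, 0.30), P(Y ≤ 8) = 1 − P(X ≤ 2).
  k=0: C(8,0)·0.30^0·0.70^8 = 0.057648
  k=1: C(8,1)·0.30^1·0.70^7 = 0.197650
  k=2: C(8,2)·0.30^2·0.70^6 = 0.296475
1 − 0.551774 = 0.448226

0.4482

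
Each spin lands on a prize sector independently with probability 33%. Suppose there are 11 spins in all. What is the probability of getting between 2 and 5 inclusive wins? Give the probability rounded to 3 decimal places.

X ~ Binomial(11, 0.33); P(2 ≤ X ≤ 5) = Σ C(11,k) p^k (1−p)^(11−k) over k:
  k=2: C(11,2)·0.33^2·0.67^9 = 0.16295
  k=3: C(11,3)·0.33^3·0.67^8 = 0.24078
  k=4: C(11,4)·0.33^4·0.67^7 = 0.23719
  k=5: C(11,5)·0.33^5·0.67^6 = 0.16355
Total = 0.80448

0.804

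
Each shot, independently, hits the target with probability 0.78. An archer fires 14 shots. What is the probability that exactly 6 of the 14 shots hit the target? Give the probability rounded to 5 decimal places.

0.00371

X ~ Binomial(n=14, p=0.78).
P(X=6) = C(14,6) · p^6 · (1−p)^8
= 3003 · 0.2252 · 5.4876e-06 = 0.0037111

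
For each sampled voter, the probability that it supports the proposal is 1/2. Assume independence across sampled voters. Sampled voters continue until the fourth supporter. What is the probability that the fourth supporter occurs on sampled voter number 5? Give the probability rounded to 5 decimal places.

0.12500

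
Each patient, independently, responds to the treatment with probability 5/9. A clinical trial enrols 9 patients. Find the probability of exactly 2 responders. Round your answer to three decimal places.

X ~ Binomial(n=9, p=0.555556).
P(X=2) = C(9,2) · p^2 · (1−p)^7
= 36 · 0.30864 · 0.0034255 = 0.03806

0.038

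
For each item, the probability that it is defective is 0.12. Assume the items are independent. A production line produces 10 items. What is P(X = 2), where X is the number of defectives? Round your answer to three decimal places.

0.233

X ~ Binomial(n=10, p=0.12).
P(X=2) = C(10,2) · p^2 · (1−p)^8
= 45 · 0.0144 · 0.35963 = 0.23304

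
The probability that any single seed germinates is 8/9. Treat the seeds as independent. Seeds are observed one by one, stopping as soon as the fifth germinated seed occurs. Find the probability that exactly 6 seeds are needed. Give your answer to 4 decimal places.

Y = trial on which the fifth success occurs; negative binomial, r=5, p=0.888889.
P(Y=6) = C(5,4) · p^5 · (1−p)^1
= 5 · 0.55493 · 0.11111 = 0.308294

0.3083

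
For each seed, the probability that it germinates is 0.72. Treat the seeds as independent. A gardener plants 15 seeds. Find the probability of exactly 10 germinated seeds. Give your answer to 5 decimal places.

0.19350

X ~ Binomial(n=15, p=0.72).
P(X=10) = C(15,10) · p^10 · (1−p)^5
= 3003 · 0.037439 · 0.001721 = 0.1934953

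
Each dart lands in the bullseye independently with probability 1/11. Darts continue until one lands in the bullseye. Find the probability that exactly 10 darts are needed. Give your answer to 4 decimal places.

0.0386

Geometric (trials to first success), p = 0.090909.
P(Y = 10) = (1−p)^9 · p = 0.4241 · 0.090909 = 0.038554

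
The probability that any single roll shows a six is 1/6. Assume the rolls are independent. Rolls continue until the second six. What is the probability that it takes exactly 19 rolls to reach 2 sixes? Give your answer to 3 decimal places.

Y = trial on which the second success occurs; negative binomial, r=2, p=0.166667.
P(Y=19) = C(18,1) · p^2 · (1−p)^17
= 18 · 0.027778 · 0.045073 = 0.02254

0.023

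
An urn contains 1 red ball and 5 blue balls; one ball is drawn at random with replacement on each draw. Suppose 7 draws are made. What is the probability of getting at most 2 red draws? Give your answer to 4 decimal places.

0.9042

X ~ Binomial(7, 0.166667); P(X ≤ 2) = Σ C(7,k) p^k (1−p)^(7−k) over k:
  k=0: C(7,0)·0.166667^0·0.833333^7 = 0.279082
  k=1: C(7,1)·0.166667^1·0.833333^6 = 0.390714
  k=2: C(7,2)·0.166667^2·0.833333^5 = 0.234429
Total = 0.904225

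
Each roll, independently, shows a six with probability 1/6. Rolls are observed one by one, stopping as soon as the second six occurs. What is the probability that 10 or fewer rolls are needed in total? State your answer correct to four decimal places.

0.5155

Finishing within 10 rolls ⇔ at least 2 successes in the first 10. With X ~ Binomial(10, 0.166667), P(Y ≤ 10) = 1 − P(X ≤ 1).
  k=0: C(10,0)·0.166667^0·0.833333^10 = 0.161506
  k=1: C(10,1)·0.166667^1·0.833333^9 = 0.323011
1 − 0.484517 = 0.515483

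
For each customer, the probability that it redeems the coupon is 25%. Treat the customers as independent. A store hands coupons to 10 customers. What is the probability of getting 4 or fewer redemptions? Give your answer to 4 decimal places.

X ~ Binomial(10, 0.25); P(X ≤ 4) = Σ C(10,k) p^k (1−p)^(10−k) over k:
  k=0: C(10,0)·0.25^0·0.75^10 = 0.056314
  k=1: C(10,1)·0.25^1·0.75^9 = 0.187712
  k=2: C(10,2)·0.25^2·0.75^8 = 0.281568
  k=3: C(10,3)·0.25^3·0.75^7 = 0.250282
  k=4: C(10,4)·0.25^4·0.75^6 = 0.145998
Total = 0.921873

0.9219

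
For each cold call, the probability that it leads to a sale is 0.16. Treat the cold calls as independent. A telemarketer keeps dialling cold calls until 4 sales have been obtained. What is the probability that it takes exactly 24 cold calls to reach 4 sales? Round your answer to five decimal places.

Y = trial on which the fourth success occurs; negative binomial, r=4, p=0.16.
P(Y=24) = C(23,3) · p^4 · (1−p)^20
= 1771 · 0.00065536 · 0.03059 = 0.0355046

0.03550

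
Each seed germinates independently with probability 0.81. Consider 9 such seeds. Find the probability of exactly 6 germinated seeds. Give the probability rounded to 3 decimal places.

0.163

X ~ Binomial(n=9, p=0.81).
P(X=6) = C(9,6) · p^6 · (1−p)^3
= 84 · 0.28243 · 0.006859 = 0.16272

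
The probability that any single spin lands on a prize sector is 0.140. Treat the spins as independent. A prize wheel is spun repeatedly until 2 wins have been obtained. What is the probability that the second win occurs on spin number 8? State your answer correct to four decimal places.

Y = trial on which the second success occurs; negative binomial, r=2, p=0.14.
P(Y=8) = C(7,1) · p^2 · (1−p)^6
= 7 · 0.0196 · 0.40457 = 0.055507

0.0555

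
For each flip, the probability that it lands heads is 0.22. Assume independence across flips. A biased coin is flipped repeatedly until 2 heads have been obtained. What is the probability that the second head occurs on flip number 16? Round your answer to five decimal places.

0.02240

Y = trial on which the second success occurs; negative binomial, r=2, p=0.22.
P(Y=16) = C(15,1) · p^2 · (1−p)^14
= 15 · 0.0484 · 0.030855 = 0.0224007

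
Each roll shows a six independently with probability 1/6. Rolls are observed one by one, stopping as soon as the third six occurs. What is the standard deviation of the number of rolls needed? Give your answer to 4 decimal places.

Y = total rolls until the third success; negative binomial with r=3, p=0.166667.
SD(Y) = √[r(1−p)/p²] = √(90.000000) = 9.486833

9.4868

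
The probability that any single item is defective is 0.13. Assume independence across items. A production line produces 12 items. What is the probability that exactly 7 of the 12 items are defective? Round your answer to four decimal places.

X ~ Binomial(n=12, p=0.13).
P(X=7) = C(12,7) · p^7 · (1−p)^5
= 792 · 6.2749e-07 · 0.49842 = 0.000248

0.0002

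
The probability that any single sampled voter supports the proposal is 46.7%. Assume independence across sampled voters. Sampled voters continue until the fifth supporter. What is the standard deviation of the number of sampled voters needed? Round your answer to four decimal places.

3.4957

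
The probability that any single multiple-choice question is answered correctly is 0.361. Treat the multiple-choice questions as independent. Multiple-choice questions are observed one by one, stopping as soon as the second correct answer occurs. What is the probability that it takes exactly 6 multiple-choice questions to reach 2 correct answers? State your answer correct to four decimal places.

0.1086

Y = trial on which the second success occurs; negative binomial, r=2, p=0.361.
P(Y=6) = C(5,1) · p^2 · (1−p)^4
= 5 · 0.13032 · 0.16673 = 0.108640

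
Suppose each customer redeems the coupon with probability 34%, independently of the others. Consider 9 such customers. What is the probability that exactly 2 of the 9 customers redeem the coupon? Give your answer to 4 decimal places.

0.2270

X ~ Binomial(n=9, p=0.34).
P(X=2) = C(9,2) · p^2 · (1−p)^7
= 36 · 0.1156 · 0.054552 = 0.227022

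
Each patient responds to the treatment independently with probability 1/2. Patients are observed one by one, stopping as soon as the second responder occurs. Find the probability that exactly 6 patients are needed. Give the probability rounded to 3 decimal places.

0.078

Y = trial on which the second success occurs; negative binomial, r=2, p=0.50.
P(Y=6) = C(5,1) · p^2 · (1−p)^4
= 5 · 0.25 · 0.0625 = 0.07812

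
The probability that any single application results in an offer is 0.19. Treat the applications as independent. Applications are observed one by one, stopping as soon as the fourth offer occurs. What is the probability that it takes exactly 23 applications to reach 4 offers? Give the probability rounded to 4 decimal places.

Y = trial on which the fourth success occurs; negative binomial, r=4, p=0.19.
P(Y=23) = C(22,3) · p^4 · (1−p)^19
= 1540 · 0.0013032 · 0.018248 = 0.036623

0.0366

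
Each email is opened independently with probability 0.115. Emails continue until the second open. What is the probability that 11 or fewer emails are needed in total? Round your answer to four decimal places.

Finishing within 11 emails ⇔ at least 2 successes in the first 11. With X ~ Binomial(11, 0.115), P(Y ≤ 11) = 1 − P(X ≤ 1).
  k=0: C(11,0)·0.115^0·0.885^11 = 0.260841
  k=1: C(11,1)·0.115^1·0.885^10 = 0.372841
1 − 0.633682 = 0.366318

0.3663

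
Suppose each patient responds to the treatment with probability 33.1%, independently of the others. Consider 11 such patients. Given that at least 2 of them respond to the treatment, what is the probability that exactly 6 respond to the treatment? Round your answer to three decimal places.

X ~ Binomial(11, 0.331). Want P(X=6 | X≥2) = P(X=6) / P(X≥2).
P(X=6) = C(11,6)·0.331^6·0.669^5 = 0.08142
P(X≥2) = 1 − 0.01201 − 0.06539 = 0.92260
Ratio = 0.08142 / 0.92260 = 0.08825

0.088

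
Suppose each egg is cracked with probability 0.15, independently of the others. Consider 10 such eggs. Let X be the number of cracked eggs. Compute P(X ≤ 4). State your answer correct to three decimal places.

X ~ Binomial(10, 0.15); P(X ≤ 4) = Σ C(10,k) p^k (1−p)^(10−k) over k:
  k=0: C(10,0)·0.15^0·0.85^10 = 0.19687
  k=1: C(10,1)·0.15^1·0.85^9 = 0.34743
  k=2: C(10,2)·0.15^2·0.85^8 = 0.27590
  k=3: C(10,3)·0.15^3·0.85^7 = 0.12983
  k=4: C(10,4)·0.15^4·0.85^6 = 0.04010
Total = 0.99013

0.990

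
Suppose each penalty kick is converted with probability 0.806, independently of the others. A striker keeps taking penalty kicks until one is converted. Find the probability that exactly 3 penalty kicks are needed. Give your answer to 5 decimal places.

Geometric (trials to first success), p = 0.806.
P(Y = 3) = (1−p)^2 · p = 0.037636 · 0.806 = 0.0303346

0.03033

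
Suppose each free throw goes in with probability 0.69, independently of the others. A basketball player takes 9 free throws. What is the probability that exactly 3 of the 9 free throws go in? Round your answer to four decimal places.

0.0245

X ~ Binomial(n=9, p=0.69).
P(X=3) = C(9,3) · p^3 · (1−p)^6
= 84 · 0.32851 · 0.0008875 = 0.024490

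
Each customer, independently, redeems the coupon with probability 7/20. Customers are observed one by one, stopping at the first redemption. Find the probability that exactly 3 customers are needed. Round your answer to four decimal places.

0.1479

Geometric (trials to first success), p = 0.35.
P(Y = 3) = (1−p)^2 · p = 0.4225 · 0.35 = 0.147875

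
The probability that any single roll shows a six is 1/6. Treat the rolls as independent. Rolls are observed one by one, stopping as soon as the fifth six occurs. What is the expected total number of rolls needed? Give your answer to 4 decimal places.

30.0000

Y = total rolls until the fifth success; negative binomial with r=5, p=0.166667.
E[Y] = r / p = 5 / 0.166667 = 30.000000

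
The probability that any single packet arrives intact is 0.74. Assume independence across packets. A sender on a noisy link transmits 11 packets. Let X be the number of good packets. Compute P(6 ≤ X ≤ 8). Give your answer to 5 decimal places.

X ~ Binomial(11, 0.74); P(6 ≤ X ≤ 8) = Σ C(11,k) p^k (1−p)^(11−k) over k:
  k=6: C(11,6)·0.74^6·0.26^5 = 0.0901362
  k=7: C(11,7)·0.74^7·0.26^4 = 0.1832438
  k=8: C(11,8)·0.74^8·0.26^3 = 0.2607701
Total = 0.5341501

0.53415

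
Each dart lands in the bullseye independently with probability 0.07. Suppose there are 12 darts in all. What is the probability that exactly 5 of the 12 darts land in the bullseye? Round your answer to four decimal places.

X ~ Binomial(n=12, p=0.07).
P(X=5) = C(12,5) · p^5 · (1−p)^7
= 792 · 1.6807e-06 · 0.6017 = 0.000801

0.0008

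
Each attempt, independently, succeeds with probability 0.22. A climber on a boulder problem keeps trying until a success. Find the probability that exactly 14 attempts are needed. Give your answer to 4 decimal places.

0.0087

Geometric (trials to first success), p = 0.22.
P(Y = 14) = (1−p)^13 · p = 0.039558 · 0.22 = 0.008703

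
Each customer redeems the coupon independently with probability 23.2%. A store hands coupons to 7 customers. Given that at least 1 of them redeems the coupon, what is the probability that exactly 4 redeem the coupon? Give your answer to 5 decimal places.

X ~ Binomial(7, 0.232). Want P(X=4 | X≥1) = P(X=4) / P(X≥1).
P(X=4) = C(7,4)·0.232^4·0.768^3 = 0.0459308
P(X≥1) = 1 − 0.1575900 = 0.8424100
Ratio = 0.0459308 / 0.8424100 = 0.0545230

0.05452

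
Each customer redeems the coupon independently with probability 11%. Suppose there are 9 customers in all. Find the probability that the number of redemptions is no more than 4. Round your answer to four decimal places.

0.9986

X ~ Binomial(9, 0.11); P(X ≤ 4) = Σ C(9,k) p^k (1−p)^(9−k) over k:
  k=0: C(9,0)·0.11^0·0.89^9 = 0.350356
  k=1: C(9,1)·0.11^1·0.89^8 = 0.389722
  k=2: C(9,2)·0.11^2·0.89^7 = 0.192672
  k=3: C(9,3)·0.11^3·0.89^6 = 0.055564
  k=4: C(9,4)·0.11^4·0.89^5 = 0.010301
Total = 0.998616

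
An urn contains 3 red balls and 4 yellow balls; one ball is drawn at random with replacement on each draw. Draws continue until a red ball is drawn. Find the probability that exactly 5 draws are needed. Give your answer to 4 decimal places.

Geometric (trials to first success), p = 0.428571.
P(Y = 5) = (1−p)^4 · p = 0.10662 · 0.428571 = 0.045695

0.0457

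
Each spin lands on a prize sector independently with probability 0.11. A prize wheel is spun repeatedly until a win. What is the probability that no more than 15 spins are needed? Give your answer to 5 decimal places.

0.82588

Y = number of spins to the first success; geometric, p = 0.11.
P(Y ≤ 15) = 1 − (1−p)^15 = 1 − 0.1741206 = 0.8258794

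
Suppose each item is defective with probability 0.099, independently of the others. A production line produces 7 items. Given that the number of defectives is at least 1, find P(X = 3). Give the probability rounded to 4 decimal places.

X ~ Binomial(7, 0.099). Want P(X=3 | X≥1) = P(X=3) / P(X≥1).
P(X=3) = C(7,3)·0.099^3·0.901^4 = 0.022381
P(X≥1) = 1 − 0.482029 = 0.517971
Ratio = 0.022381 / 0.517971 = 0.043208

0.0432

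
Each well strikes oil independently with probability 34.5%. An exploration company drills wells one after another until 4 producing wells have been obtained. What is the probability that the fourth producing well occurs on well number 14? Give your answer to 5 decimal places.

Y = trial on which the fourth success occurs; negative binomial, r=4, p=0.345.
P(Y=14) = C(13,3) · p^4 · (1−p)^10
= 286 · 0.014167 · 0.014535 = 0.0588919

0.05889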